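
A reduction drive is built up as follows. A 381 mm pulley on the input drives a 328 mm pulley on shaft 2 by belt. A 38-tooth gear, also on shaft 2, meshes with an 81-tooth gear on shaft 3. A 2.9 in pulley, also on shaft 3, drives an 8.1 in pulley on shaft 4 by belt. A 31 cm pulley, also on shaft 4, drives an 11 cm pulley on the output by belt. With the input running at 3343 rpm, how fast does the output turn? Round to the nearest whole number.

1838 rpm

Belt: ratio = 328/381 = 0.86089, so shaft 2 turns at 3343 / 0.86089 = 3883.2 rpm.
Gear mesh: ratio = 81/38 = 2.1316, so shaft 3 turns at 3883.2 / 2.1316 = 1821.7 rpm.
Belt: ratio = 8.1/2.9 = 2.7931, so shaft 4 turns at 1821.7 / 2.7931 = 652.23 rpm.
Belt: ratio = 11/31 = 0.35484, so the output turns at 652.23 / 0.35484 = 1838.1 rpm.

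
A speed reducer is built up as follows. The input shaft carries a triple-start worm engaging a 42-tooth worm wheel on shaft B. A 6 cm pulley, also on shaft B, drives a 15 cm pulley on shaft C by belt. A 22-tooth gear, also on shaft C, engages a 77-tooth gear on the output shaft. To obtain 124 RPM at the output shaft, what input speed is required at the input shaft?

15190 RPM

Overall ratio R = 14 × 2.5 × 3.5 = 122.5.
Required input speed = output speed × R = 124 × 122.5 = 15190 RPM.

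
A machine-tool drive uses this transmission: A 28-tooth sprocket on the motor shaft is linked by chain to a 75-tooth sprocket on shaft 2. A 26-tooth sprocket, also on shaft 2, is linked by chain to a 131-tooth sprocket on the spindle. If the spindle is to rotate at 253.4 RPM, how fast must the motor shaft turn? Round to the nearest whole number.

Overall ratio R = 2.6786 × 5.0385 = 13.496.
Required input speed = output speed × R = 253.4 × 13.496 = 3419.9 RPM.

3420 RPM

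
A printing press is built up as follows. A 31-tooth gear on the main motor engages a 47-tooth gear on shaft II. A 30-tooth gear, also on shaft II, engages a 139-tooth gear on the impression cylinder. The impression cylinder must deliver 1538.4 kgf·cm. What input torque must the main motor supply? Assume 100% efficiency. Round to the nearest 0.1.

219.0 kgf·cm

Overall ratio R = 1.5161 × 4.6333 = 7.0247.
Input torque = output torque / R = 1538.4 / 7.0247 = 219 kgf·cm.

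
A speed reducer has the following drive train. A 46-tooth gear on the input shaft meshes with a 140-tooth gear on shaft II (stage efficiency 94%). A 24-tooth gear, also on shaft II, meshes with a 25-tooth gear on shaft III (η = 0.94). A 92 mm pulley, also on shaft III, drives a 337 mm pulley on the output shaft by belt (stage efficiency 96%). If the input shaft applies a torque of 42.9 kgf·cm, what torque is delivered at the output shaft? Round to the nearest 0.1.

gear mesh 140/46 = 3.0435 → τ = 42.9·3.0435·0.94 = 122.73 kgf·cm
gear mesh 25/24 = 1.0417 → τ = 122.73·1.0417·0.94 = 120.17 kgf·cm
belt 337/92 = 3.663 → τ = 120.17·3.663·0.96 = 422.6 kgf·cm

422.6 kgf·cm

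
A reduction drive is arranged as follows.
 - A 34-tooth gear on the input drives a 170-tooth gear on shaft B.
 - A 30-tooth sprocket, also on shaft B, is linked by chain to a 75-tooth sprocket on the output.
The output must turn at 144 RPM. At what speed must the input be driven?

Overall ratio R = 5 × 2.5 = 12.5.
Required input speed = output speed × R = 144 × 12.5 = 1800 RPM.

1800 RPM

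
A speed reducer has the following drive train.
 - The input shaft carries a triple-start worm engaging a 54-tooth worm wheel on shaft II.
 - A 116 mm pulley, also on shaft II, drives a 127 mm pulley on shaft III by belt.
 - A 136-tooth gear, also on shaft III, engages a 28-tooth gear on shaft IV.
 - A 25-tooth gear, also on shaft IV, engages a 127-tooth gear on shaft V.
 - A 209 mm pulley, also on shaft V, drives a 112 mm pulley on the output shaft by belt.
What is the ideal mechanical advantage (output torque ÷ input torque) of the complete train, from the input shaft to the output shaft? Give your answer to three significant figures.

Each stage contributes driven/driver: worm 54/3 = 18, belt 127/116 = 1.0948, gear mesh 28/136 = 0.20588, gear mesh 127/25 = 5.08, belt 112/209 = 0.53589.
Overall: 18 × 1.0948 × 0.20588 × 5.08 × 0.53589 = 11.045.

11.0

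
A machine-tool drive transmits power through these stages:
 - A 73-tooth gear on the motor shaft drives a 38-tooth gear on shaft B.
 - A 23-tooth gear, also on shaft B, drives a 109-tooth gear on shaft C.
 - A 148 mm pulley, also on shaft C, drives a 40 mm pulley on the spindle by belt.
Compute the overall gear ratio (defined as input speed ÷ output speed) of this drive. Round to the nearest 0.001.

0.667

Each stage contributes driven/driver: gear mesh 38/73 = 0.52055, gear mesh 109/23 = 4.7391, belt 40/148 = 0.27027.
Overall: 0.52055 × 4.7391 × 0.27027 = 0.66674.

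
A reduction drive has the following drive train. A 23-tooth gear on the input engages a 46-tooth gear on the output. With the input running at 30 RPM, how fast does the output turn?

gear mesh 46/23 = 2 → 30/2 = 15 RPM

15 RPM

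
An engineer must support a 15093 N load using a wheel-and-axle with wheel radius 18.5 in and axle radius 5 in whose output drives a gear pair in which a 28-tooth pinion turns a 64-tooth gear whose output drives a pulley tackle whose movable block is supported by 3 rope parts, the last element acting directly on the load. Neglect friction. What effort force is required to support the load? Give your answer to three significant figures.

595 N

Wheel-and-axle MA = R/r = 18.5/5 = 3.7.
Gear pair MA = 64/28 = 2.2857.
Block-and-tackle MA = number of supporting rope parts = 3.
Combined ideal MA = 3.7 × 2.2857 × 3 = 25.371.
Effort = load / MA = 15093 / 25.371 = 594.88 N.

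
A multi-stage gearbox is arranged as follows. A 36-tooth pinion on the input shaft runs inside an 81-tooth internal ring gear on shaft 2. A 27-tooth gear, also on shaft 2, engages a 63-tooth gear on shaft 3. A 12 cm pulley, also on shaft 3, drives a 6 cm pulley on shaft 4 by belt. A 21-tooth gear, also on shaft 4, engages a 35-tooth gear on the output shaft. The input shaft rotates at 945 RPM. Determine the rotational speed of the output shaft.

216 RPM

internal gear 81/36 = 2.25 → 945/2.25 = 420 RPM
gear mesh 63/27 = 2.3333 → 420/2.3333 = 180 RPM
belt 6/12 = 0.5 → 180/0.5 = 360 RPM
gear mesh 35/21 = 1.6667 → 360/1.6667 = 216 RPM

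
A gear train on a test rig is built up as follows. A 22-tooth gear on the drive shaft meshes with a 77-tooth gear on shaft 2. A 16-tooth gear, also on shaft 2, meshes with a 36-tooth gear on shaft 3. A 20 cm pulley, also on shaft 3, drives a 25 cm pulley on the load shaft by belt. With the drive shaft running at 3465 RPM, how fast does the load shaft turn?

the drive shaft → shaft 2 (gear mesh, 77/22): 3465 ÷ 3.5 = 990 RPM
shaft 2 → shaft 3 (gear mesh, 36/16): 990 ÷ 2.25 = 440 RPM
shaft 3 → the load shaft (belt, 25/20): 440 ÷ 1.25 = 352 RPM

352 RPM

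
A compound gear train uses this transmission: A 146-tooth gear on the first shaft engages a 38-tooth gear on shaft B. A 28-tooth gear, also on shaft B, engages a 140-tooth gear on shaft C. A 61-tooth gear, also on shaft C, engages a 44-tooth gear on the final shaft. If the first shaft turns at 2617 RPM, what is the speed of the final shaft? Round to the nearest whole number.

gear mesh 38/146 = 0.26027 → 2617/0.26027 = 10055 RPM
gear mesh 140/28 = 5 → 10055/5 = 2011 RPM
gear mesh 44/61 = 0.72131 → 2011/0.72131 = 2787.9 RPM

2788 RPM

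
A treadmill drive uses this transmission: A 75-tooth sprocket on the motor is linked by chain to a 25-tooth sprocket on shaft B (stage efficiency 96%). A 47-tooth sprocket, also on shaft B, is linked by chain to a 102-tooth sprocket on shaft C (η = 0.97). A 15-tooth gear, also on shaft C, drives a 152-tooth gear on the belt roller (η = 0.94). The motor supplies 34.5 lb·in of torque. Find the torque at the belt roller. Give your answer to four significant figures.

chain 25/75 = 0.33333 → τ = 34.5·0.33333·0.96 = 11.04 lb·in
chain 102/47 = 2.1702 → τ = 11.04·2.1702·0.97 = 23.24 lb·in
gear mesh 152/15 = 10.133 → τ = 23.24·10.133·0.94 = 221.37 lb·in

221.4 lb·in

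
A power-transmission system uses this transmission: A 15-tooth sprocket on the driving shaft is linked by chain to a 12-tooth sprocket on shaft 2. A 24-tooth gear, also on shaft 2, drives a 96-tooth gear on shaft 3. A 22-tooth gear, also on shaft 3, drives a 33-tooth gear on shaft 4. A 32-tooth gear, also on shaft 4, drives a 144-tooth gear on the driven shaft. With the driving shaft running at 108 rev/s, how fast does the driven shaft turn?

the driving shaft → shaft 2 (chain, 12/15): 108 ÷ 0.8 = 135 rev/s
shaft 2 → shaft 3 (gear mesh, 96/24): 135 ÷ 4 = 33.75 rev/s
shaft 3 → shaft 4 (gear mesh, 33/22): 33.75 ÷ 1.5 = 22.5 rev/s
shaft 4 → the driven shaft (gear mesh, 144/32): 22.5 ÷ 4.5 = 5 rev/s

5 rev/s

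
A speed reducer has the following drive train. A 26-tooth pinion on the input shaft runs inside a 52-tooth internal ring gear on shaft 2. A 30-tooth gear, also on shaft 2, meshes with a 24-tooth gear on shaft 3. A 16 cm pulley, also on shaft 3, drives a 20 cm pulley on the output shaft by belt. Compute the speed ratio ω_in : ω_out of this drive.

2

Each stage contributes driven/driver: internal gear 52/26 = 2, gear mesh 24/30 = 0.8, belt 20/16 = 1.25.
Overall: 2 × 0.8 × 1.25 = 2.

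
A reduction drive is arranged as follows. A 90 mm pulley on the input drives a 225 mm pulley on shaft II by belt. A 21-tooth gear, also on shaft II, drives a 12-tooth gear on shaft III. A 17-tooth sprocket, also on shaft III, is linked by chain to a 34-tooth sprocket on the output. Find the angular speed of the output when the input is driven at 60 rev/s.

21 rev/s

belt 225/90 = 2.5 → 60/2.5 = 24 rev/s
gear mesh 12/21 = 0.57143 → 24/0.57143 = 42 rev/s
chain 34/17 = 2 → 42/2 = 21 rev/s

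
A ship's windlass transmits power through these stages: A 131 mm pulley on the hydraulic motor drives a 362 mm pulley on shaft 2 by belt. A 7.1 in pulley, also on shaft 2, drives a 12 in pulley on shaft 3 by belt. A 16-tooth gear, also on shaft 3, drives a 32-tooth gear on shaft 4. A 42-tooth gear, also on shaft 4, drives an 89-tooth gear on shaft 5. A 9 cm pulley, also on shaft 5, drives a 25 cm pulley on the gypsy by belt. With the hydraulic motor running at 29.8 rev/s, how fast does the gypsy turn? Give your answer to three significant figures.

belt 362/131 = 2.7634 → 29.8/2.7634 = 10.784 rev/s
belt 12/7.1 = 1.6901 → 10.784/1.6901 = 6.3805 rev/s
gear mesh 32/16 = 2 → 6.3805/2 = 3.1903 rev/s
gear mesh 89/42 = 2.119 → 3.1903/2.119 = 1.5055 rev/s
belt 25/9 = 2.7778 → 1.5055/2.7778 = 0.54199 rev/s

0.542 rev/s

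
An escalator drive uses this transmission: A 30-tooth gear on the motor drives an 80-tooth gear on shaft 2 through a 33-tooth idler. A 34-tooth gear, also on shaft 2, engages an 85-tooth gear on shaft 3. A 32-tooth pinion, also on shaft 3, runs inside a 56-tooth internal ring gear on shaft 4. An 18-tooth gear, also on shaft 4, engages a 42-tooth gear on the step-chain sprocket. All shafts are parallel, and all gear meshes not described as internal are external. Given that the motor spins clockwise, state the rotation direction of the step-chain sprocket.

clockwise

the motor → shaft 2: driver → idler → driven is 2 external meshes, 2 reversals → CW.
shaft 2 → shaft 3: external mesh, 1 reversal → CCW.
shaft 3 → shaft 4: internal mesh, same direction → CCW.
shaft 4 → the step-chain sprocket: external mesh, 1 reversal → CW.
4 reversals in total — an even number — so the step-chain sprocket turns the same way as the motor.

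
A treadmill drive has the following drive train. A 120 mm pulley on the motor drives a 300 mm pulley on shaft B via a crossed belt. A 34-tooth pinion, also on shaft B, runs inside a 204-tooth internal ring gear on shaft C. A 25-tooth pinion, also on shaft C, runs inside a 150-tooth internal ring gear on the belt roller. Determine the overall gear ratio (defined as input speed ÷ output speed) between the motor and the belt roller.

Each stage contributes driven/driver: belt 300/120 = 2.5, internal gear 204/34 = 6, internal gear 150/25 = 6.
Overall: 2.5 × 6 × 6 = 90.

90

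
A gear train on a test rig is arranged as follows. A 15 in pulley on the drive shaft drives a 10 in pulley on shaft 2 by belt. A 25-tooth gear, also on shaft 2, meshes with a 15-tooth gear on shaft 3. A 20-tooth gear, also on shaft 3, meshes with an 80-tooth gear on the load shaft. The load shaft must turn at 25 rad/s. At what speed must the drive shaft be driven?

40 rad/s

Overall ratio R = 0.66667 × 0.6 × 4 = 1.6.
Required input speed = output speed × R = 25 × 1.6 = 40 rad/s.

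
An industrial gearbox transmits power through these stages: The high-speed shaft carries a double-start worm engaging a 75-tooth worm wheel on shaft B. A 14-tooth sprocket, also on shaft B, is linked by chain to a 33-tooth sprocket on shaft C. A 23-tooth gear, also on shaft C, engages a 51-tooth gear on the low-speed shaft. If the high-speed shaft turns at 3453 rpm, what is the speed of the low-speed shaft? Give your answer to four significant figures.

worm 75/2 = 37.5 → 3453/37.5 = 92.08 rpm
chain 33/14 = 2.3571 → 92.08/2.3571 = 39.064 rpm
gear mesh 51/23 = 2.2174 → 39.064/2.2174 = 17.617 rpm

17.62 rpm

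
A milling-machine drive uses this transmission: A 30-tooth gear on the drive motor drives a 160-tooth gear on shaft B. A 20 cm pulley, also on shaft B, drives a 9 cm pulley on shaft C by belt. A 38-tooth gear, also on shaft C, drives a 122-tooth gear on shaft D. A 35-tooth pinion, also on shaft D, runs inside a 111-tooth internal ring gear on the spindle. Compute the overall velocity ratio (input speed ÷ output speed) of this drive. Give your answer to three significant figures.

24.4

Each stage contributes driven/driver: gear mesh 160/30 = 5.3333, belt 9/20 = 0.45, gear mesh 122/38 = 3.2105, internal gear 111/35 = 3.1714.
Overall: 5.3333 × 0.45 × 3.2105 × 3.1714 = 24.437.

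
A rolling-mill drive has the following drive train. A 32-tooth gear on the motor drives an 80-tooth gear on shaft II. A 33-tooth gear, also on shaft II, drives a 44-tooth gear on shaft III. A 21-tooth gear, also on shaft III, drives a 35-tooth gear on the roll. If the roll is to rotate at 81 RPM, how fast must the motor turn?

450 RPM

Overall ratio R = 2.5 × 1.3333 × 1.6667 = 5.5556.
Required input speed = output speed × R = 81 × 5.5556 = 450 RPM.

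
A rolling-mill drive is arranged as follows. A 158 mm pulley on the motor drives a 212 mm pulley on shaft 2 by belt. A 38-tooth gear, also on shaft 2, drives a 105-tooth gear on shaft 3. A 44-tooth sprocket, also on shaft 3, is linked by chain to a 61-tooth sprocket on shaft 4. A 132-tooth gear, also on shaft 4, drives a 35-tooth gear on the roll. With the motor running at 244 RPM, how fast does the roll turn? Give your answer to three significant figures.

belt 212/158 = 1.3418 → 244/1.3418 = 181.85 RPM
gear mesh 105/38 = 2.7632 → 181.85/2.7632 = 65.812 RPM
chain 61/44 = 1.3864 → 65.812/1.3864 = 47.471 RPM
gear mesh 35/132 = 0.26515 → 47.471/0.26515 = 179.03 RPM

179 RPM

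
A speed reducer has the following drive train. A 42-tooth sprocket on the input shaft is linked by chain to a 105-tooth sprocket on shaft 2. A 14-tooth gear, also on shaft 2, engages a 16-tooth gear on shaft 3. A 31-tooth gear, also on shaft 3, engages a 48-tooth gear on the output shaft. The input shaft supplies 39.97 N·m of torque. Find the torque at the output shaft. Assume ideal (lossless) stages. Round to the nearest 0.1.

Chain: ratio = 105/42 = 2.5; torque at shaft 2 = 39.97 × 2.5 = 99.925 N·m.
Gear mesh: ratio = 16/14 = 1.1429; torque at shaft 3 = 99.925 × 1.1429 = 114.2 N·m.
Gear mesh: ratio = 48/31 = 1.5484; torque at the output shaft = 114.2 × 1.5484 = 176.83 N·m.

176.8 N·m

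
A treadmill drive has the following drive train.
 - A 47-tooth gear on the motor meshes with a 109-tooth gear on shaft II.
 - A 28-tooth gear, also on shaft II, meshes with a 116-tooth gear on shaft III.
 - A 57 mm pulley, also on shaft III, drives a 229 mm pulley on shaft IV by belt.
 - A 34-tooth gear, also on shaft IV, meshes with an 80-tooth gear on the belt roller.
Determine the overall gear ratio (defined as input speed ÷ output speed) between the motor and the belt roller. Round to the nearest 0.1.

Each stage contributes driven/driver: gear mesh 109/47 = 2.3191, gear mesh 116/28 = 4.1429, belt 229/57 = 4.0175, gear mesh 80/34 = 2.3529.
Overall: 2.3191 × 4.1429 × 4.0175 × 2.3529 = 90.824.

90.8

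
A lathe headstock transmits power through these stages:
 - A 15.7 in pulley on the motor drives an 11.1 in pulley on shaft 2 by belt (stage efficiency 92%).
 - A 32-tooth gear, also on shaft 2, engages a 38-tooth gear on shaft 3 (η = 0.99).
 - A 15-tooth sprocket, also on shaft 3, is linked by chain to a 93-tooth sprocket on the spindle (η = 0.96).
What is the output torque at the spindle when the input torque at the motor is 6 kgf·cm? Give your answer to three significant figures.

Belt: ratio = 11.1/15.7 = 0.70701; torque at shaft 2 = 6 × 0.70701 × 0.92 = 3.9027 kgf·cm.
Gear mesh: ratio = 38/32 = 1.1875; torque at shaft 3 = 3.9027 × 1.1875 × 0.99 = 4.5881 kgf·cm.
Chain: ratio = 93/15 = 6.2; torque at the spindle = 4.5881 × 6.2 × 0.96 = 27.308 kgf·cm.

27.3 kgf·cm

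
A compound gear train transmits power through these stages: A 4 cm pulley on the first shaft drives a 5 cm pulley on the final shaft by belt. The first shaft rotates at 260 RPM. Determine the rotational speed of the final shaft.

belt 5/4 = 1.25 → 260/1.25 = 208 RPM

208 RPM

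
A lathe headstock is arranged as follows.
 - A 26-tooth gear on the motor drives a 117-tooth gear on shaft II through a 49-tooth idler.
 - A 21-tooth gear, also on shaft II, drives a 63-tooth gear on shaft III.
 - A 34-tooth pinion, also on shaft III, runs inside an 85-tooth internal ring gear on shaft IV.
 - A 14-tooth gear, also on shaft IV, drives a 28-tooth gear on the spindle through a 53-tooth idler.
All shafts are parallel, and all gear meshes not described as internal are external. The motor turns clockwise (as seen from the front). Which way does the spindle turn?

the motor → shaft II: driver → idler → driven is 2 external meshes, 2 reversals → CW.
shaft II → shaft III: external mesh, 1 reversal → CCW.
shaft III → shaft IV: internal mesh, same direction → CCW.
shaft IV → the spindle: driver → idler → driven is 2 external meshes, 2 reversals → CCW.
5 reversals in total — an odd number — so the spindle turns opposite to the motor.

counterclockwise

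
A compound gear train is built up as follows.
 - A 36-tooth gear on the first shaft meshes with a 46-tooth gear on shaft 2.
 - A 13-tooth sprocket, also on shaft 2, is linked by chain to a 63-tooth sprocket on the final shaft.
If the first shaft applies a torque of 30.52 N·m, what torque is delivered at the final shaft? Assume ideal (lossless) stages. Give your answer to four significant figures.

After the gear mesh (46/36): 30.52 × 1.2778 = 38.998 N·m
After the chain (63/13): 38.998 × 4.8462 = 188.99 N·m

189.0 N·m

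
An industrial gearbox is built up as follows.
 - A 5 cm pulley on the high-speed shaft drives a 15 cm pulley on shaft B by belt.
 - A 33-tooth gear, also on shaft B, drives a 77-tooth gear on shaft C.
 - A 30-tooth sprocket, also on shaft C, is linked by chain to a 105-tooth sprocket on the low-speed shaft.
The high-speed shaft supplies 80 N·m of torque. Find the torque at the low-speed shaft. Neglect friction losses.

belt 15/5 = 3 → τ = 80·3 = 240 N·m
gear mesh 77/33 = 2.3333 → τ = 240·2.3333 = 560 N·m
chain 105/30 = 3.5 → τ = 560·3.5 = 1960 N·m

1960 N·m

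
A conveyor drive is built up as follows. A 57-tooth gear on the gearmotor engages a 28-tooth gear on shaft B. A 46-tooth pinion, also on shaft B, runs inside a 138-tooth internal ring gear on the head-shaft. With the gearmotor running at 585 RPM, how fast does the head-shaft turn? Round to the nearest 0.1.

gear mesh 28/57 = 0.49123 → 585/0.49123 = 1190.9 RPM
internal gear 138/46 = 3 → 1190.9/3 = 396.96 RPM

397.0 RPM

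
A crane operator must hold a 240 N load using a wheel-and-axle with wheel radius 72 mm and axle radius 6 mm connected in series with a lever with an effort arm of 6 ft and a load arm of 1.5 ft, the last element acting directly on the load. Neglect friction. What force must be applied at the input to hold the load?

Wheel-and-axle MA = R/r = 72/6 = 12.
Lever MA = effort arm / load arm = 6/1.5 = 4.
Combined ideal MA = 12 × 4 = 48.
Effort = load / MA = 240 / 48 = 5 N.

5 N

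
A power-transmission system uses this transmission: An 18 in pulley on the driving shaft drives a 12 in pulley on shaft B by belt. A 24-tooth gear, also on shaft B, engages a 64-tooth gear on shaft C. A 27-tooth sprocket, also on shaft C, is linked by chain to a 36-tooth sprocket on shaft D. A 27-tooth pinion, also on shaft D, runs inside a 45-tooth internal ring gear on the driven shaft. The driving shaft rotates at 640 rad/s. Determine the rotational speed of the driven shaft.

162 rad/s

belt 12/18 = 0.66667 → 640/0.66667 = 960 rad/s
gear mesh 64/24 = 2.6667 → 960/2.6667 = 360 rad/s
chain 36/27 = 1.3333 → 360/1.3333 = 270 rad/s
internal gear 45/27 = 1.6667 → 270/1.6667 = 162 rad/s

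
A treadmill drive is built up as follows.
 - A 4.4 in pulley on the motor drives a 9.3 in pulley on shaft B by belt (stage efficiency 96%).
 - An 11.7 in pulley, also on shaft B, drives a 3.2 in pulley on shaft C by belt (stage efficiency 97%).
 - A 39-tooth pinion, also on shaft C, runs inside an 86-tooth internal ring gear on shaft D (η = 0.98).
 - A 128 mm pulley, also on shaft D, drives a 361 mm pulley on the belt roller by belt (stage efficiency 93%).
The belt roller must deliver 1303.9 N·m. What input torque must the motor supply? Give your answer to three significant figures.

427 N·m

Overall ratio R = 2.1136 × 0.2735 × 2.2051 × 2.8203 = 3.5952; overall efficiency η = 0.96 × 0.97 × 0.98 × 0.93 = 0.8487.
Input torque = output torque / (R × η) = 1303.9 / (3.5952 × 0.8487) = 427.33 N·m.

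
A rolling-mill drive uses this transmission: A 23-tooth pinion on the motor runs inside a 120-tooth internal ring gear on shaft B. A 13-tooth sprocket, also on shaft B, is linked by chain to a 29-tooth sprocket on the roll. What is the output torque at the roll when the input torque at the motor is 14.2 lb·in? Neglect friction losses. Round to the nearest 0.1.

165.3 lb·in

Internal gear: ratio = 120/23 = 5.2174; torque at shaft B = 14.2 × 5.2174 = 74.087 lb·in.
Chain: ratio = 29/13 = 2.2308; torque at the roll = 74.087 × 2.2308 = 165.27 lb·in.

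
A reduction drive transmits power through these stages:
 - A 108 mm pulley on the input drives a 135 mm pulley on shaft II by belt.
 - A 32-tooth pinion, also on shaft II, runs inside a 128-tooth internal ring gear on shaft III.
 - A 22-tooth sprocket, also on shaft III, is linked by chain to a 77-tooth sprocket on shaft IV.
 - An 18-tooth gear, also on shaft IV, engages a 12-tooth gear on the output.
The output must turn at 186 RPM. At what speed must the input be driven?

Overall ratio R = 1.25 × 4 × 3.5 × 0.66667 = 11.667.
Required input speed = output speed × R = 186 × 11.667 = 2170 RPM.

2170 RPM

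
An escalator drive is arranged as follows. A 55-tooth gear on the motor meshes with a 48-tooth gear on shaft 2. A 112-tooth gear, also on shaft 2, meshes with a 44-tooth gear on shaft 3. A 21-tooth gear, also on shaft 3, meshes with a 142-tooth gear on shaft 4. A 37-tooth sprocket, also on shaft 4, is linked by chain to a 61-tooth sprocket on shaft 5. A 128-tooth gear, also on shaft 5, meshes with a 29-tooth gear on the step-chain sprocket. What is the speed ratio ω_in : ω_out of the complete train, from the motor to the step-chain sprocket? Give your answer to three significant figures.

0.866

Each stage contributes driven/driver: gear mesh 48/55 = 0.87273, gear mesh 44/112 = 0.39286, gear mesh 142/21 = 6.7619, chain 61/37 = 1.6486, gear mesh 29/128 = 0.22656.
Overall: 0.87273 × 0.39286 × 6.7619 × 1.6486 × 0.22656 = 0.86596.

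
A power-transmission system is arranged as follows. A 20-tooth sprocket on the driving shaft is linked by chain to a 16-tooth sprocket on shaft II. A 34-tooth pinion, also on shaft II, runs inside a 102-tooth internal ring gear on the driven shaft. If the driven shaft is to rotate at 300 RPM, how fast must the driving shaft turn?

720 RPM

Overall ratio R = 0.8 × 3 = 2.4.
Required input speed = output speed × R = 300 × 2.4 = 720 RPM.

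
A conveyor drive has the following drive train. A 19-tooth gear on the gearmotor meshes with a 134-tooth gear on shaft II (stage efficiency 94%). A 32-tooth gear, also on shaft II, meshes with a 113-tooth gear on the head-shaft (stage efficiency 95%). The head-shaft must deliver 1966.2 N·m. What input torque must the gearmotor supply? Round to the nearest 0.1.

88.4 N·m

Overall ratio R = 7.0526 × 3.5312 = 24.905; overall efficiency η = 0.94 × 0.95 = 0.8930.
Input torque = output torque / (R × η) = 1966.2 / (24.905 × 0.8930) = 88.409 N·m.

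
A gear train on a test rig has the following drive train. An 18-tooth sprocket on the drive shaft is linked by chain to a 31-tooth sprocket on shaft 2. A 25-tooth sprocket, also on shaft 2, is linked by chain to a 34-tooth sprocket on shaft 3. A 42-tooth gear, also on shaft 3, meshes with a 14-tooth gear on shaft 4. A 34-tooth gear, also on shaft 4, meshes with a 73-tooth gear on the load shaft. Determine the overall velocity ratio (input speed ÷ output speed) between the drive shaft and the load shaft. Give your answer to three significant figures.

Each stage contributes driven/driver: chain 31/18 = 1.7222, chain 34/25 = 1.36, gear mesh 14/42 = 0.33333, gear mesh 73/34 = 2.1471.
Overall: 1.7222 × 1.36 × 0.33333 × 2.1471 = 1.6763.

1.68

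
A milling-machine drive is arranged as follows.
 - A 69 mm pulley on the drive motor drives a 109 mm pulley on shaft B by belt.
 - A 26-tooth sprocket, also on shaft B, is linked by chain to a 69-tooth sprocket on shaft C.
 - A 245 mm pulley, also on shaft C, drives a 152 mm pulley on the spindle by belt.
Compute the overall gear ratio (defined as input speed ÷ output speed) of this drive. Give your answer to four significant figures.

2.601

Each stage contributes driven/driver: belt 109/69 = 1.5797, chain 69/26 = 2.6538, belt 152/245 = 0.62041.
Overall: 1.5797 × 2.6538 × 0.62041 = 2.6009.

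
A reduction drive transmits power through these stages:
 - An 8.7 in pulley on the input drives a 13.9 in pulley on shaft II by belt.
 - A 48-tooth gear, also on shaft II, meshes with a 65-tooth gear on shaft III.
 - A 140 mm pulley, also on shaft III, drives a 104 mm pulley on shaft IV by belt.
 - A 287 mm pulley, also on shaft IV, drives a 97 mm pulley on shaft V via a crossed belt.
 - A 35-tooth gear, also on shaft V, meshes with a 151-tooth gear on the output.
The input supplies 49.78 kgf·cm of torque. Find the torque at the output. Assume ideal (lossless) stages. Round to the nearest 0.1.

116.7 kgf·cm

Belt: ratio = 13.9/8.7 = 1.5977; torque at shaft II = 49.78 × 1.5977 = 79.534 kgf·cm.
Gear mesh: ratio = 65/48 = 1.3542; torque at shaft III = 79.534 × 1.3542 = 107.7 kgf·cm.
Belt: ratio = 104/140 = 0.74286; torque at shaft IV = 107.7 × 0.74286 = 80.007 kgf·cm.
Belt: ratio = 97/287 = 0.33798; torque at shaft V = 80.007 × 0.33798 = 27.041 kgf·cm.
Gear mesh: ratio = 151/35 = 4.3143; torque at the output = 27.041 × 4.3143 = 116.66 kgf·cm.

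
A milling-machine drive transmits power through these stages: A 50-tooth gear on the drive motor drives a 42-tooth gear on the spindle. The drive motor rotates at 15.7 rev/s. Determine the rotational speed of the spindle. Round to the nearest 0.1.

18.7 rev/s

the drive motor → the spindle (gear mesh, 42/50): 15.7 ÷ 0.84 = 18.69 rev/s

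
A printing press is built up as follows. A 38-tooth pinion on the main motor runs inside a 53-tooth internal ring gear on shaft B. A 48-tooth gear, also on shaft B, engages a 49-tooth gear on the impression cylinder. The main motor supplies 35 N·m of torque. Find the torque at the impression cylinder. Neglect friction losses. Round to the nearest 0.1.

49.8 N·m

After the internal gear (53/38): 35 × 1.3947 = 48.816 N·m
After the gear mesh (49/48): 48.816 × 1.0208 = 49.833 N·m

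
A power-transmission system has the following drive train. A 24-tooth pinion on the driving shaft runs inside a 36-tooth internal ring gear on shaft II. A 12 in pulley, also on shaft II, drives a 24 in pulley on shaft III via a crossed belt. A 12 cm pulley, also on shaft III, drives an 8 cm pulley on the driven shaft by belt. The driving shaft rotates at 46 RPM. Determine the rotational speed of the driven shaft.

internal gear 36/24 = 1.5 → 46/1.5 = 30.667 RPM
belt 24/12 = 2 → 30.667/2 = 15.333 RPM
belt 8/12 = 0.66667 → 15.333/0.66667 = 23 RPM

23 RPM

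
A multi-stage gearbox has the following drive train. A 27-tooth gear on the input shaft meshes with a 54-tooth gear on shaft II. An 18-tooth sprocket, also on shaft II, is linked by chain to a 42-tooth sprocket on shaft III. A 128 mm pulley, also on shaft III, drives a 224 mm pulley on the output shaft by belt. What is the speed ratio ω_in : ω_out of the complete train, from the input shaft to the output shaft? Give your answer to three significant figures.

8.17

Each stage contributes driven/driver: gear mesh 54/27 = 2, chain 42/18 = 2.3333, belt 224/128 = 1.75.
Overall: 2 × 2.3333 × 1.75 = 8.1667.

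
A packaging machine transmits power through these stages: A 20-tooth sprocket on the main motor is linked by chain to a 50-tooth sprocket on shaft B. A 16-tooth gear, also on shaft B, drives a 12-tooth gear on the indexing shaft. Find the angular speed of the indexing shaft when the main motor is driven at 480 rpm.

256 rpm

Chain: ratio = 50/20 = 2.5, so shaft B turns at 480 / 2.5 = 192 rpm.
Gear mesh: ratio = 12/16 = 0.75, so the indexing shaft turns at 192 / 0.75 = 256 rpm.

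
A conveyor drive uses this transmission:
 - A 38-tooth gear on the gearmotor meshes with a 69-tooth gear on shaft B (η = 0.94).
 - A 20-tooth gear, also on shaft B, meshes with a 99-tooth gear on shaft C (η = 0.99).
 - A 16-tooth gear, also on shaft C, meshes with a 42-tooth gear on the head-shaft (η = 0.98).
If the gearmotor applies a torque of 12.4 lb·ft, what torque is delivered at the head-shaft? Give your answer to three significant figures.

gear mesh 69/38 = 1.8158 → τ = 12.4·1.8158·0.94 = 21.165 lb·ft
gear mesh 99/20 = 4.95 → τ = 21.165·4.95·0.99 = 103.72 lb·ft
gear mesh 42/16 = 2.625 → τ = 103.72·2.625·0.98 = 266.82 lb·ft

267 lb·ft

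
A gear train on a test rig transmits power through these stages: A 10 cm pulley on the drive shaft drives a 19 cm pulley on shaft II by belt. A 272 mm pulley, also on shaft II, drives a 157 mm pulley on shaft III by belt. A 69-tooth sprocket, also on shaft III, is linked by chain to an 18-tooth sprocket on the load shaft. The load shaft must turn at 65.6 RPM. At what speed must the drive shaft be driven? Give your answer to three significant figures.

Overall ratio R = 1.9 × 0.57721 × 0.26087 = 0.28609.
Required input speed = output speed × R = 65.6 × 0.28609 = 18.768 RPM.

18.8 RPM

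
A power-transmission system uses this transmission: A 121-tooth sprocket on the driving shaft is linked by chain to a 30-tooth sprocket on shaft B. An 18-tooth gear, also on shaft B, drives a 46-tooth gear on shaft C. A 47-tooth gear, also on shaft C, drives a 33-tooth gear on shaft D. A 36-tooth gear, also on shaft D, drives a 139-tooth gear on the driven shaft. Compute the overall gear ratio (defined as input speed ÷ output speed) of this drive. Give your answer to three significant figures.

Each stage contributes driven/driver: chain 30/121 = 0.24793, gear mesh 46/18 = 2.5556, gear mesh 33/47 = 0.70213, gear mesh 139/36 = 3.8611.
Overall: 0.24793 × 2.5556 × 0.70213 × 3.8611 = 1.7177.

1.72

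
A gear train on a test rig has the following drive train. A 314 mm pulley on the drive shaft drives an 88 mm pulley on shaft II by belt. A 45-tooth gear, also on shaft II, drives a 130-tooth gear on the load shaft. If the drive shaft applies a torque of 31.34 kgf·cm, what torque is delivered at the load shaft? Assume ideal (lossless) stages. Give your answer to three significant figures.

After the belt (88/314): 31.34 × 0.28025 = 8.7832 kgf·cm
After the gear mesh (130/45): 8.7832 × 2.8889 = 25.374 kgf·cm

25.4 kgf·cm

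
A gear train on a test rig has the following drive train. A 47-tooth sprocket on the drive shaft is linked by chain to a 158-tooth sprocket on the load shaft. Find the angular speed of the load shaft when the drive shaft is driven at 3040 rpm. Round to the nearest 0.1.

904.3 rpm

Chain: ratio = 158/47 = 3.3617, so the load shaft turns at 3040 / 3.3617 = 904.3 rpm.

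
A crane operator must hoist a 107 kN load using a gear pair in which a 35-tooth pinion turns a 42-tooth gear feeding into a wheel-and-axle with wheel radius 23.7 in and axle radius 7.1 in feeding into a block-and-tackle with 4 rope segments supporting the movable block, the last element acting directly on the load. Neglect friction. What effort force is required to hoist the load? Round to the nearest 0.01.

Gear pair MA = 42/35 = 1.2.
Wheel-and-axle MA = R/r = 23.7/7.1 = 3.338.
Block-and-tackle MA = number of supporting rope parts = 4.
Combined ideal MA = 1.2 × 3.338 × 4 = 16.023.
Effort = load / MA = 107 / 16.023 = 6.6781 kN.

6.68 kN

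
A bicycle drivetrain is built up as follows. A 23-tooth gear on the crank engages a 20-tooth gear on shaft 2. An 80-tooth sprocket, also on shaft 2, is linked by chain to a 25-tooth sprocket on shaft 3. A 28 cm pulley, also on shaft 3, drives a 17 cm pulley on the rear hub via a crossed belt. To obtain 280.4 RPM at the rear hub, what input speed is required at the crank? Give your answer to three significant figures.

46.3 RPM

Overall ratio R = 0.86957 × 0.3125 × 0.60714 = 0.16498.
Required input speed = output speed × R = 280.4 × 0.16498 = 46.262 RPM.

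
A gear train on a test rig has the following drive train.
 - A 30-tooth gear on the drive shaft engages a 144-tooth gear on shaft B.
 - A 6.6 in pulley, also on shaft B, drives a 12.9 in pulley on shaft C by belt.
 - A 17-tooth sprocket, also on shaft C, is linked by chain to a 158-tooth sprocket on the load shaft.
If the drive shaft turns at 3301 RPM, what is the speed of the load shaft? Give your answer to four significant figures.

the drive shaft → shaft B (gear mesh, 144/30): 3301 ÷ 4.8 = 687.71 RPM
shaft B → shaft C (belt, 12.9/6.6): 687.71 ÷ 1.9545 = 351.85 RPM
shaft C → the load shaft (chain, 158/17): 351.85 ÷ 9.2941 = 37.857 RPM

37.86 RPM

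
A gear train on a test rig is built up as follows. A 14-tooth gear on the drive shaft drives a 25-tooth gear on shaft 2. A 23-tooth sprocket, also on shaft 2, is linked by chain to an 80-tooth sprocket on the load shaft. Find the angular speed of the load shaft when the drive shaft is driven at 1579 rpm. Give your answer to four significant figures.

254.2 rpm

the drive shaft → shaft 2 (gear mesh, 25/14): 1579 ÷ 1.7857 = 884.24 rpm
shaft 2 → the load shaft (chain, 80/23): 884.24 ÷ 3.4783 = 254.22 rpm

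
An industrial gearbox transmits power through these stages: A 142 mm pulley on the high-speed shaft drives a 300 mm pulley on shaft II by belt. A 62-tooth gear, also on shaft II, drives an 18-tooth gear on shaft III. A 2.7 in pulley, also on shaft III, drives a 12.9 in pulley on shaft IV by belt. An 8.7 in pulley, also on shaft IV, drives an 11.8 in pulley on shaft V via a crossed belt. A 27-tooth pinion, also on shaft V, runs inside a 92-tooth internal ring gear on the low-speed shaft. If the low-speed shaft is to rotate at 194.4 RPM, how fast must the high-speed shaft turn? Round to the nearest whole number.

2633 RPM

Overall ratio R = 2.1127 × 0.29032 × 4.7778 × 1.3563 × 3.4074 = 13.543.
Required input speed = output speed × R = 194.4 × 13.543 = 2632.8 RPM.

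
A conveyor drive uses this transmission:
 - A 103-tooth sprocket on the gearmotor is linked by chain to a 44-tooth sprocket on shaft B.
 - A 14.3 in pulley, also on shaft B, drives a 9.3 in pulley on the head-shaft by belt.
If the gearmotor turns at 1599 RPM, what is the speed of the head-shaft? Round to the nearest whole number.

Chain: ratio = 44/103 = 0.42718, so shaft B turns at 1599 / 0.42718 = 3743.1 RPM.
Belt: ratio = 9.3/14.3 = 0.65035, so the head-shaft turns at 3743.1 / 0.65035 = 5755.5 RPM.

5756 RPM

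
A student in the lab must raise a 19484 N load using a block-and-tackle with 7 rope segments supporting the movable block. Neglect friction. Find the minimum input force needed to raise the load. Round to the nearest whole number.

Block-and-tackle MA = number of supporting rope parts = 7.
Effort = load / MA = 19484 / 7 = 2783.4 N.

2783 N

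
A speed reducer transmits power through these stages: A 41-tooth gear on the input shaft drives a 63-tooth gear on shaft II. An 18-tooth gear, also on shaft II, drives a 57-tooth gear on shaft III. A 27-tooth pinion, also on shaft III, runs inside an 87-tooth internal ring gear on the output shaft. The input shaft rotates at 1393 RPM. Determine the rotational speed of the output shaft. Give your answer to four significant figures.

the input shaft → shaft II (gear mesh, 63/41): 1393 ÷ 1.5366 = 906.56 RPM
shaft II → shaft III (gear mesh, 57/18): 906.56 ÷ 3.1667 = 286.28 RPM
shaft III → the output shaft (internal gear, 87/27): 286.28 ÷ 3.2222 = 88.846 RPM

88.85 RPM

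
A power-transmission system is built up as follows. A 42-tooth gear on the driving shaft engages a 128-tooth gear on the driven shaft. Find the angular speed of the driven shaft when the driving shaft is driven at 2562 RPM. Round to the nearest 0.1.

the driving shaft → the driven shaft (gear mesh, 128/42): 2562 ÷ 3.0476 = 840.66 RPM

840.7 RPM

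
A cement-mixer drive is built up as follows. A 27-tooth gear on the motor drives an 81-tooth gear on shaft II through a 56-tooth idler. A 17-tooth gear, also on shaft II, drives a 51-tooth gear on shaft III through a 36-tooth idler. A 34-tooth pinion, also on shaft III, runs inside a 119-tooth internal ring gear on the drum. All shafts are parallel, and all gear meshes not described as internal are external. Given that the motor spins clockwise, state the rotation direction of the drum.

clockwise

the motor → shaft II: driver → idler → driven is 2 external meshes, 2 reversals → CW.
shaft II → shaft III: driver → idler → driven is 2 external meshes, 2 reversals → CW.
shaft III → the drum: internal mesh, same direction → CW.
4 reversals in total — an even number — so the drum turns the same way as the motor.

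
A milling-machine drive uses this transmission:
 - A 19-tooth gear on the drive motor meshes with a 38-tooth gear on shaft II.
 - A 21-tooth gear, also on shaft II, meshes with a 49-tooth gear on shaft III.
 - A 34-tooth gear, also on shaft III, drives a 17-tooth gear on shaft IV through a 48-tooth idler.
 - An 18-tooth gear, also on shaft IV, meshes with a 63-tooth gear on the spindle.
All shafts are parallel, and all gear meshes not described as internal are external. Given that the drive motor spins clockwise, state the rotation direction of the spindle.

counterclockwise

the drive motor → shaft II: external mesh, 1 reversal → CCW.
shaft II → shaft III: external mesh, 1 reversal → CW.
shaft III → shaft IV: driver → idler → driven is 2 external meshes, 2 reversals → CW.
shaft IV → the spindle: external mesh, 1 reversal → CCW.
5 reversals in total — an odd number — so the spindle turns opposite to the drive motor.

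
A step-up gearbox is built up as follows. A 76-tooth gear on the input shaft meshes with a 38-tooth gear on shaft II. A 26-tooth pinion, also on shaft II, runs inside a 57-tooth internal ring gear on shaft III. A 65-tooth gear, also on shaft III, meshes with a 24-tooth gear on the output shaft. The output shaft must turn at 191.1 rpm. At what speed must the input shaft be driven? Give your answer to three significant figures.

Overall ratio R = 0.5 × 2.1923 × 0.36923 = 0.40473.
Required input speed = output speed × R = 191.1 × 0.40473 = 77.345 rpm.

77.3 rpm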